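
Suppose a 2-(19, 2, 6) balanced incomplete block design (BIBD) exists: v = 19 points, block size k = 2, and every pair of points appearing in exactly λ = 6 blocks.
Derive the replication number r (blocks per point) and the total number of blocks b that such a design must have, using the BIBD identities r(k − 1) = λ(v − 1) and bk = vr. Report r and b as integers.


Any 2-(v, k, λ) BIBD satisfies two necessary conditions:
  (i)  Each point sits in r blocks, and counting incidences through any fixed point gives r(k − 1) = λ(v − 1), so r = λ(v − 1)/(k − 1).
  (ii) Total incidences bk = vr, so b = vr/k.
Step 1: r = λ(v − 1)/(k − 1) = 6·(19 − 1)/(2 − 1) = 6·18/1 = 108/1 = 108.
Step 2: b = vr/k = 19·108/2 = 2052/2 = 1026.
Check integrality: r = 108 ∈ Z ✓, b = 1026 ∈ Z ✓.
(These identities are necessary conditions: they determine r and b for any design with these parameters, but do not by themselves prove that one exists.)

r = 108, b = 1026.


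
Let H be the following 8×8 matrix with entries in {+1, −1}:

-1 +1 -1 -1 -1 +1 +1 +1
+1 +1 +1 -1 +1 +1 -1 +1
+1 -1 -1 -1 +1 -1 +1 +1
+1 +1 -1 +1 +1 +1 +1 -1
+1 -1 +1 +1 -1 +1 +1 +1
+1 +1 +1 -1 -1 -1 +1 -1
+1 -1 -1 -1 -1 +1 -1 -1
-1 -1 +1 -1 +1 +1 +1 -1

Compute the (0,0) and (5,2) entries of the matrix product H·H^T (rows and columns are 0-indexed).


Row 0 of H: [-1, 1, -1, -1, -1, 1, 1, 1].
Row 2 of H: [1, -1, -1, -1, 1, -1, 1, 1].
Row 5 of H: [1, 1, 1, -1, -1, -1, 1, -1].
(H·H^T)[0][0] = Σ_j H[0][j]·H[0][j] = (-1)² + (1)² + (-1)² + (-1)² + (-1)² + (1)² + (1)² + (1)² = 1 + 1 + 1 + 1 + 1 + 1 + 1 + 1 = 8.
(H·H^T)[5][2] = Σ_j H[5][j]·H[2][j] = (1)·(1) + (1)·(-1) + (1)·(-1) + (-1)·(-1) + (-1)·(1) + (-1)·(-1) + (1)·(1) + (-1)·(1) = 1 + -1 + -1 + 1 + -1 + 1 + 1 + -1 = 0.
So rows 5 and 2 are orthogonal; the diagonal entry equals n = 8.

(0,0) entry = 8; (5,2) entry = 0.


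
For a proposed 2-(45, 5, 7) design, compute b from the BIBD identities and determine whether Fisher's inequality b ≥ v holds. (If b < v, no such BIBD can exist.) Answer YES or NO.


b = λv(v − 1)/(k(k − 1)) = 7·45·44/(5·4) = 13860/20 = 693.
Compare with v = 45: b ≥ v, so Fisher's inequality holds.

YES


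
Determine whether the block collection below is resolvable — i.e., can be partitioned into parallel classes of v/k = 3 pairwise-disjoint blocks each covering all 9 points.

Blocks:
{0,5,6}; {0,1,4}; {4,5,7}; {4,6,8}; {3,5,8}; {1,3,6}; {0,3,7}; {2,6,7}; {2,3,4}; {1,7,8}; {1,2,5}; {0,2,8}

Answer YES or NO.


v = 9, block size k = 3, number of blocks = 12.
For resolvability, blocks must partition into parallel classes of size v/k = 3.
Total blocks must therefore be a multiple of 3: 12 = 3·4 + 0 ⇒ divisible ✓.
Greedy packing gives 4 candidate class(es). Each should be a full parallel class (size 3, covers all 9 points).
  Class 1 (3 blocks): {0,5,6}; {2,3,4}; {1,7,8}. Points covered: [0, 1, 2, 3, 4, 5, 6, 7, 8].
  Class 2 (3 blocks): {0,1,4}; {3,5,8}; {2,6,7}. Points covered: [0, 1, 2, 3, 4, 5, 6, 7, 8].
  Class 3 (3 blocks): {4,5,7}; {1,3,6}; {0,2,8}. Points covered: [0, 1, 2, 3, 4, 5, 6, 7, 8].
  Class 4 (3 blocks): {4,6,8}; {0,3,7}; {1,2,5}. Points covered: [0, 1, 2, 3, 4, 5, 6, 7, 8].
All classes full (size 3)? YES. All classes cover every point? YES.
Resolvable? YES.

YES


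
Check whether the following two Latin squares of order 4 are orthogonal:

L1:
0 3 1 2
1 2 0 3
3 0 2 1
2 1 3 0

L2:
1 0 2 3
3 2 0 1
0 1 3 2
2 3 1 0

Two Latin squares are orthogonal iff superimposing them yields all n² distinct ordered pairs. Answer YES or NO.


Form the n² = 16 superimposed pairs (L1[i][j], L2[i][j]), row by row (rows and columns indexed from 0):
row 0: (0,1) (3,0) (1,2) (2,3)
row 1: (1,3) (2,2) (0,0) (3,1)
row 2: (3,0) (0,1) (2,3) (1,2)
row 3: (2,2) (1,3) (3,1) (0,0)
Orthogonality requires all 16 pairs distinct.
But the pair (3,0) repeats: cell (0,1) has L1 = 3, L2 = 0, and cell (2,0) has L1 = 3, L2 = 0.
A repeated pair means some other pair never occurs (only 8 distinct pairs out of 16), so the squares are not orthogonal.
Conclusion: NO.

NO


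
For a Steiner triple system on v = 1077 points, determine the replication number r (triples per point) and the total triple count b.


An STS(v) is a 2-(v, 3, 1) BIBD: block size k = 3, λ = 1.
Replication: r(k − 1) = λ(v − 1) ⇒ r·2 = 1077 − 1 = 1076 ⇒ r = 538.
Block count: bk = vr ⇒ b·3 = 1077·538 = 579426 ⇒ b = 193142.

r = 538, b = 193142.


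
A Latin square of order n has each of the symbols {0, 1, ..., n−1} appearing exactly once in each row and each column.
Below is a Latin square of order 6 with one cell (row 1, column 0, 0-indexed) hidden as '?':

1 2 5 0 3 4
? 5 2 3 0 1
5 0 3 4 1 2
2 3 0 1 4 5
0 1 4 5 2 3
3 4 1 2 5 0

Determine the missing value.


Row 1 contains symbols [0, 1, 2, 3, 5] — missing [4].
Column 0 contains symbols [0, 1, 2, 3, 5] — missing [4].
The missing symbol must appear in both missing sets; intersection = [4].
Therefore the hidden value is 4.

Missing value = 4.


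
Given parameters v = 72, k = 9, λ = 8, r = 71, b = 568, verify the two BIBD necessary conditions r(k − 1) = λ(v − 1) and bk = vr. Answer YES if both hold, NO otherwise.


Condition (i): r(k − 1) = 71·8 = 568; λ(v − 1) = 8·71 = 568. Match? YES.
Condition (ii): bk = 568·9 = 5112; vr = 72·71 = 5112. Match? YES.
Both conditions hold? YES.

YES


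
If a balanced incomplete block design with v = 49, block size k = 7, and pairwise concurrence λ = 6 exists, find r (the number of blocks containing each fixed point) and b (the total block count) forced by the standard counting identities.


Any 2-(v, k, λ) BIBD satisfies two necessary conditions:
  (i)  Each point sits in r blocks, and counting incidences through any fixed point gives r(k − 1) = λ(v − 1), so r = λ(v − 1)/(k − 1).
  (ii) Total incidences bk = vr, so b = vr/k.
Step 1: r = λ(v − 1)/(k − 1) = 6·(49 − 1)/(7 − 1) = 6·48/6 = 288/6 = 48.
Step 2: b = vr/k = 49·48/7 = 2352/7 = 336.
Check integrality: r = 48 ∈ Z ✓, b = 336 ∈ Z ✓.
(These identities are necessary conditions: they determine r and b for any design with these parameters, but do not by themselves prove that one exists.)

r = 48, b = 336.


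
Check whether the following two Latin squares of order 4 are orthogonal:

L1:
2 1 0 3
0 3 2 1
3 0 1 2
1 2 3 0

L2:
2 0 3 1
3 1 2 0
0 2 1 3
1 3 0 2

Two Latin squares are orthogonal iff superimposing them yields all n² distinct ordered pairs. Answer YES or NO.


Form the n² = 16 superimposed pairs (L1[i][j], L2[i][j]), row by row (rows and columns indexed from 0):
row 0: (2,2) (1,0) (0,3) (3,1)
row 1: (0,3) (3,1) (2,2) (1,0)
row 2: (3,0) (0,2) (1,1) (2,3)
row 3: (1,1) (2,3) (3,0) (0,2)
Orthogonality requires all 16 pairs distinct.
But the pair (0,3) repeats: cell (0,2) has L1 = 0, L2 = 3, and cell (1,0) has L1 = 0, L2 = 3.
A repeated pair means some other pair never occurs (only 8 distinct pairs out of 16), so the squares are not orthogonal.
Conclusion: NO.

NO


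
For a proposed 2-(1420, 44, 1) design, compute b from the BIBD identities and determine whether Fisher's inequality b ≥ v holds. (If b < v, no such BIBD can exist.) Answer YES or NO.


r = λ(v − 1)/(k − 1) = 1·1419/43 = 33.
b = vr/k = 1420·33/44 = 1065.
Fisher's inequality: b ≥ v ⇔ 1065 ≥ 1420? NO.

NO


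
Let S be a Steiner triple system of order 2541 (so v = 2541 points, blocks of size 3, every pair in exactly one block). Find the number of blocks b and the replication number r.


An STS(v) is a 2-(v, 3, 1) BIBD: block size k = 3, λ = 1.
Replication: r(k − 1) = λ(v − 1) ⇒ r·2 = 2541 − 1 = 2540 ⇒ r = 1270.
Block count: bk = vr ⇒ b·3 = 2541·1270 = 3227070 ⇒ b = 1075690.
(Check via b = v(v − 1)/6 = 2541·2540/6 = 6454140/6 = 1075690.)

r = 1270, b = 1075690.


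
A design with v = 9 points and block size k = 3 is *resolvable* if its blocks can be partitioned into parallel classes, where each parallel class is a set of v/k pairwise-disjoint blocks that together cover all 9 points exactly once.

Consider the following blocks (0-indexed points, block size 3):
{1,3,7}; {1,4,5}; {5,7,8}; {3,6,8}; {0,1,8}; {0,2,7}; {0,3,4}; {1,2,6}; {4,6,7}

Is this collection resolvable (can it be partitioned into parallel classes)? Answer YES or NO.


v = 9, block size k = 3, number of blocks = 9.
For resolvability, blocks must partition into parallel classes of size v/k = 3.
Total blocks must therefore be a multiple of 3: 9 = 3·3 + 0 ⇒ divisible ✓.
Consider block {1,3,7}. It intersects every other block in the collection, so no parallel class of size 3 can contain it.
Since every block must belong to some parallel class in a resolution, the collection cannot be partitioned into parallel classes.
Resolvable? NO.

NO


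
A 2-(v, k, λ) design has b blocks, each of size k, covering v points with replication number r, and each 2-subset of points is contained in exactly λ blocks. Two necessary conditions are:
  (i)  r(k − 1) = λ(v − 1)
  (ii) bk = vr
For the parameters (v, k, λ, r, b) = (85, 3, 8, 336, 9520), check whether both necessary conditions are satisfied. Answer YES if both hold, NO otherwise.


Condition (i): r(k − 1) = 336·2 = 672; λ(v − 1) = 8·84 = 672. Match? YES.
Condition (ii): bk = 9520·3 = 28560; vr = 85·336 = 28560. Match? YES.
Both conditions hold? YES.

YES


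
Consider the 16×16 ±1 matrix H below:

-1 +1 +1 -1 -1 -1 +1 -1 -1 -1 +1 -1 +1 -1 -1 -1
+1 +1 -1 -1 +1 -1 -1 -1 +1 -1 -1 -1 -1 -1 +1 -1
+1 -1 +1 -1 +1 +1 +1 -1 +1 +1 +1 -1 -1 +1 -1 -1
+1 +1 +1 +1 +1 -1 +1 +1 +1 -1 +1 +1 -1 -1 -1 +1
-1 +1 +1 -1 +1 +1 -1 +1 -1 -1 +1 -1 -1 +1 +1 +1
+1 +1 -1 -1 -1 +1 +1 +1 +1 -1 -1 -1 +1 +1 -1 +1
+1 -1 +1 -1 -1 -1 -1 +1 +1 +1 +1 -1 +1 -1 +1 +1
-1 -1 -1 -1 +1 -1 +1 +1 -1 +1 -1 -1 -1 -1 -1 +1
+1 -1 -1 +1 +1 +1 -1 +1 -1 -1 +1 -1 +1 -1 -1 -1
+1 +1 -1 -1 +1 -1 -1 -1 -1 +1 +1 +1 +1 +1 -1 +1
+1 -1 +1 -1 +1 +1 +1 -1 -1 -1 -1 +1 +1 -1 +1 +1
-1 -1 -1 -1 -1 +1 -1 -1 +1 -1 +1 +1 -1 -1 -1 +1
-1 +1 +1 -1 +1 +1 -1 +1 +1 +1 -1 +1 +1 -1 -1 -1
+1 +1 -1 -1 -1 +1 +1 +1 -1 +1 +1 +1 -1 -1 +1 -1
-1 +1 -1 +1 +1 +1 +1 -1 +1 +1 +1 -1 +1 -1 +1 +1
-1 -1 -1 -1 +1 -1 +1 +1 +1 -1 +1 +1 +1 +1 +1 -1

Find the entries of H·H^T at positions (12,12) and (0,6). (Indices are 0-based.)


Row 0 of H: [-1, 1, 1, -1, -1, -1, 1, -1, -1, -1, 1, -1, 1, -1, -1, -1].
Row 6 of H: [1, -1, 1, -1, -1, -1, -1, 1, 1, 1, 1, -1, 1, -1, 1, 1].
Row 12 of H: [-1, 1, 1, -1, 1, 1, -1, 1, 1, 1, -1, 1, 1, -1, -1, -1].
(H·H^T)[12][12] = Σ_j H[12][j]·H[12][j] = (-1)² + (1)² + (1)² + (-1)² + (1)² + (1)² + (-1)² + (1)² + (1)² + (1)² + (-1)² + (1)² + (1)² + (-1)² + (-1)² + (-1)² = 1 + 1 + 1 + 1 + 1 + 1 + 1 + 1 + 1 + 1 + 1 + 1 + 1 + 1 + 1 + 1 = 16.
(H·H^T)[0][6] = Σ_j H[0][j]·H[6][j] = (-1)·(1) + (1)·(-1) + (1)·(1) + (-1)·(-1) + (-1)·(-1) + (-1)·(-1) + (1)·(-1) + (-1)·(1) + (-1)·(1) + (-1)·(1) + (1)·(1) + (-1)·(-1) + (1)·(1) + (-1)·(-1) + (-1)·(1) + (-1)·(1) = -1 + -1 + 1 + 1 + 1 + 1 + -1 + -1 + -1 + -1 + 1 + 1 + 1 + 1 + -1 + -1 = 0.
So rows 0 and 6 are orthogonal; the diagonal entry equals n = 16.

(12,12) entry = 16; (0,6) entry = 0.


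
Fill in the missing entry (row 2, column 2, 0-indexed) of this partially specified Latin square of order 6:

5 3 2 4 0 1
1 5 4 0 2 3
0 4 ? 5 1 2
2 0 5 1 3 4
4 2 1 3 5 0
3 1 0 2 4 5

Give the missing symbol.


Row 2 contains symbols [0, 1, 2, 4, 5] — missing [3].
Column 2 contains symbols [0, 1, 2, 4, 5] — missing [3].
The missing symbol must appear in both missing sets; intersection = [3].
Therefore the hidden value is 3.

Missing value = 3.


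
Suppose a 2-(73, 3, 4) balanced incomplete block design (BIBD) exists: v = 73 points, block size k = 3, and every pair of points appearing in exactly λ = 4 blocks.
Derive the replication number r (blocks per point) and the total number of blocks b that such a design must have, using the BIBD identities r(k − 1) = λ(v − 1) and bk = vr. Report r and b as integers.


Any 2-(v, k, λ) BIBD satisfies two necessary conditions:
  (i)  Each point sits in r blocks, and counting incidences through any fixed point gives r(k − 1) = λ(v − 1), so r = λ(v − 1)/(k − 1).
  (ii) Total incidences bk = vr, so b = vr/k.
Step 1: r = λ(v − 1)/(k − 1) = 4·(73 − 1)/(3 − 1) = 4·72/2 = 288/2 = 144.
Step 2: b = vr/k = 73·144/3 = 10512/3 = 3504.
Check integrality: r = 144 ∈ Z ✓, b = 3504 ∈ Z ✓.
(These identities are necessary conditions: they determine r and b for any design with these parameters, but do not by themselves prove that one exists.)

r = 144, b = 3504.


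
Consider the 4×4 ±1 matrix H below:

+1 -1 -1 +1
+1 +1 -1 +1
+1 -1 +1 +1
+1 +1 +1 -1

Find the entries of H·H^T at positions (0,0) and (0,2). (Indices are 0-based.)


Row 0 of H: [1, -1, -1, 1].
Row 2 of H: [1, -1, 1, 1].
(H·H^T)[0][0] = Σ_j H[0][j]·H[0][j] = (1)² + (-1)² + (-1)² + (1)² = 1 + 1 + 1 + 1 = 4.
(H·H^T)[0][2] = Σ_j H[0][j]·H[2][j] = (1)·(1) + (-1)·(-1) + (-1)·(1) + (1)·(1) = 1 + 1 + -1 + 1 = 2.
Rows 0 and 2 are not orthogonal (dot product = 2 ≠ 0), so H is not a Hadamard matrix.

(0,0) entry = 4; (0,2) entry = 2.


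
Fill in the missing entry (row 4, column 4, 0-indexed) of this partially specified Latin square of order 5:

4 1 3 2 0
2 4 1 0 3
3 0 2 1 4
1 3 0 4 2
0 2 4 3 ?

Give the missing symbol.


Row 4 contains symbols [0, 2, 3, 4] — missing [1].
Column 4 contains symbols [0, 2, 3, 4] — missing [1].
The missing symbol must appear in both missing sets; intersection = [1].
Therefore the hidden value is 1.

Missing value = 1.


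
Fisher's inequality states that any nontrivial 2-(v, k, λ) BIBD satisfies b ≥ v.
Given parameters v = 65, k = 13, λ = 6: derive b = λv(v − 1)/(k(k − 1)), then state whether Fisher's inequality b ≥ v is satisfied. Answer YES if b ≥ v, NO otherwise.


b = λv(v − 1)/(k(k − 1)) = 6·65·64/(13·12) = 24960/156 = 160.
Compare with v = 65: b ≥ v, so Fisher's inequality holds.

YES


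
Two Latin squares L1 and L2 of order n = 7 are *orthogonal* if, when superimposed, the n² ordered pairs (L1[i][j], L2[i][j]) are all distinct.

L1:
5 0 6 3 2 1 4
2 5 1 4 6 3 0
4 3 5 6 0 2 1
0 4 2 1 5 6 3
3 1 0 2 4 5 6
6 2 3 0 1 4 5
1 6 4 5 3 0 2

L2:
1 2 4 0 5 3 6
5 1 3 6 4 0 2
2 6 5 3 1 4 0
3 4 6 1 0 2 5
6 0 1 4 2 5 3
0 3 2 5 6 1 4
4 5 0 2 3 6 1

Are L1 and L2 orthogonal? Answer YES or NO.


Form the n² = 49 superimposed pairs (L1[i][j], L2[i][j]), row by row (rows and columns indexed from 0):
row 0: (5,1) (0,2) (6,4) (3,0) (2,5) (1,3) (4,6)
row 1: (2,5) (5,1) (1,3) (4,6) (6,4) (3,0) (0,2)
row 2: (4,2) (3,6) (5,5) (6,3) (0,1) (2,4) (1,0)
row 3: (0,3) (4,4) (2,6) (1,1) (5,0) (6,2) (3,5)
row 4: (3,6) (1,0) (0,1) (2,4) (4,2) (5,5) (6,3)
row 5: (6,0) (2,3) (3,2) (0,5) (1,6) (4,1) (5,4)
row 6: (1,4) (6,5) (4,0) (5,2) (3,3) (0,6) (2,1)
Orthogonality requires all 49 pairs distinct.
But the pair (2,5) repeats: cell (0,4) has L1 = 2, L2 = 5, and cell (1,0) has L1 = 2, L2 = 5.
A repeated pair means some other pair never occurs (only 35 distinct pairs out of 49), so the squares are not orthogonal.
Conclusion: NO.

NO


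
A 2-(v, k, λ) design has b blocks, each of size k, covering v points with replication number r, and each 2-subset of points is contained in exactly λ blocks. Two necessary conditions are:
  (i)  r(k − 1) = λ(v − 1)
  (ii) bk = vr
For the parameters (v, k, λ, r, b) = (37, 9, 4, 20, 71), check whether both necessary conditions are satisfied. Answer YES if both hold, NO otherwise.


Condition (i): r(k − 1) = 20·8 = 160; λ(v − 1) = 4·36 = 144. Match? NO.
Condition (ii): bk = 71·9 = 639; vr = 37·20 = 740. Match? NO.
Both conditions hold? NO.

NO


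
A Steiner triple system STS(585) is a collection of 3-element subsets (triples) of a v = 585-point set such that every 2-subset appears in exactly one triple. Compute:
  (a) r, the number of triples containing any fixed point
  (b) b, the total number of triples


An STS(v) is a 2-(v, 3, 1) BIBD: block size k = 3, λ = 1.
Replication: r(k − 1) = λ(v − 1) ⇒ r·2 = 585 − 1 = 584 ⇒ r = 292.
Block count: b = v(v − 1)/6 = 585·584/6 = 341640/6 = 56940.
(Check via bk = vr: 56940·3 = 170820 = 585·292 = 170820 ✓.)

r = 292, b = 56940.


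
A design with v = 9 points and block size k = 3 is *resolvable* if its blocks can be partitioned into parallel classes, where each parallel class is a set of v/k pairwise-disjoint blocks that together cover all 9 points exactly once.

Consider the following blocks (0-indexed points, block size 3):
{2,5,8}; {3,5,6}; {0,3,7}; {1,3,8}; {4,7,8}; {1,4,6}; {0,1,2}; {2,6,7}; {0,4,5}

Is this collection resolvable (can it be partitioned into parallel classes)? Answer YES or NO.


v = 9, block size k = 3, number of blocks = 9.
For resolvability, blocks must partition into parallel classes of size v/k = 3.
Total blocks must therefore be a multiple of 3: 9 = 3·3 + 0 ⇒ divisible ✓.
Greedy packing gives 3 candidate class(es). Each should be a full parallel class (size 3, covers all 9 points).
  Class 1 (3 blocks): {2,5,8}; {0,3,7}; {1,4,6}. Points covered: [0, 1, 2, 3, 4, 5, 6, 7, 8].
  Class 2 (3 blocks): {3,5,6}; {4,7,8}; {0,1,2}. Points covered: [0, 1, 2, 3, 4, 5, 6, 7, 8].
  Class 3 (3 blocks): {1,3,8}; {2,6,7}; {0,4,5}. Points covered: [0, 1, 2, 3, 4, 5, 6, 7, 8].
All classes full (size 3)? YES. All classes cover every point? YES.
Resolvable? YES.

YES


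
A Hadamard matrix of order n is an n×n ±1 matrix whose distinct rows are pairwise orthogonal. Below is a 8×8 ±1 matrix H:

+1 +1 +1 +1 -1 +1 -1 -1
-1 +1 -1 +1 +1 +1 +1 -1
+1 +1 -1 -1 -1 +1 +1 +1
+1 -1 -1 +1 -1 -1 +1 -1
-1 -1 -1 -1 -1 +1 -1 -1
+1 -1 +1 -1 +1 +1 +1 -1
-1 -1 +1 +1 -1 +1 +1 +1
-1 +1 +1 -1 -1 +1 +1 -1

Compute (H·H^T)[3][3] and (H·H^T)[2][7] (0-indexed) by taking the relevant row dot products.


Row 2 of H: [1, 1, -1, -1, -1, 1, 1, 1].
Row 3 of H: [1, -1, -1, 1, -1, -1, 1, -1].
Row 7 of H: [-1, 1, 1, -1, -1, 1, 1, -1].
(H·H^T)[3][3] = Σ_j H[3][j]·H[3][j] = (1)² + (-1)² + (-1)² + (1)² + (-1)² + (-1)² + (1)² + (-1)² = 1 + 1 + 1 + 1 + 1 + 1 + 1 + 1 = 8.
(H·H^T)[2][7] = Σ_j H[2][j]·H[7][j] = (1)·(-1) + (1)·(1) + (-1)·(1) + (-1)·(-1) + (-1)·(-1) + (1)·(1) + (1)·(1) + (1)·(-1) = -1 + 1 + -1 + 1 + 1 + 1 + 1 + -1 = 2.
Rows 2 and 7 are not orthogonal (dot product = 2 ≠ 0), so H is not a Hadamard matrix.

(3,3) entry = 8; (2,7) entry = 2.


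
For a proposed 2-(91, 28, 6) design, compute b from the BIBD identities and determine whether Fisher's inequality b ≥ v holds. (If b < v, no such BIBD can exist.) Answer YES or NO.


r = λ(v − 1)/(k − 1) = 6·90/27 = 20.
b = vr/k = 91·20/28 = 65.
Fisher's inequality: b ≥ v ⇔ 65 ≥ 91? NO.

NO


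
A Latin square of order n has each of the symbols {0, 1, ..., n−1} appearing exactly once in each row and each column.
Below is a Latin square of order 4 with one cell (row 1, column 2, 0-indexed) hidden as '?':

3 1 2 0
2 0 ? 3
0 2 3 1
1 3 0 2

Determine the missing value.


Row 1 contains symbols [0, 2, 3] — missing [1].
Column 2 contains symbols [0, 2, 3] — missing [1].
The missing symbol must appear in both missing sets; intersection = [1].
Therefore the hidden value is 1.

Missing value = 1.


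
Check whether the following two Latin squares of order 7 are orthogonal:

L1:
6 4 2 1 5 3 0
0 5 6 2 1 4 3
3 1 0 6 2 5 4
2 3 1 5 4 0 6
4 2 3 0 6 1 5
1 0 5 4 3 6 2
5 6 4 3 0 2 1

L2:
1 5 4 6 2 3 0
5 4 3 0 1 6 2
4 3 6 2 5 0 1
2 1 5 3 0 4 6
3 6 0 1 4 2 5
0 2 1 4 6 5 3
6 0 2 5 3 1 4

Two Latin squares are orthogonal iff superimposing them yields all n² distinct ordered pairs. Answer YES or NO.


Form the n² = 49 superimposed pairs (L1[i][j], L2[i][j]), row by row (rows and columns indexed from 0):
row 0: (6,1) (4,5) (2,4) (1,6) (5,2) (3,3) (0,0)
row 1: (0,5) (5,4) (6,3) (2,0) (1,1) (4,6) (3,2)
row 2: (3,4) (1,3) (0,6) (6,2) (2,5) (5,0) (4,1)
row 3: (2,2) (3,1) (1,5) (5,3) (4,0) (0,4) (6,6)
row 4: (4,3) (2,6) (3,0) (0,1) (6,4) (1,2) (5,5)
row 5: (1,0) (0,2) (5,1) (4,4) (3,6) (6,5) (2,3)
row 6: (5,6) (6,0) (4,2) (3,5) (0,3) (2,1) (1,4)
Orthogonality requires all 49 pairs distinct.
Check by first coordinate: for each symbol s of L1, list the L2 entries in the n cells where L1 = s; they must all differ.
  L1 = 0: L2 entries (in reading order) 0, 5, 6, 4, 1, 2, 3 — all 7 distinct ✓
  L1 = 1: L2 entries (in reading order) 6, 1, 3, 5, 2, 0, 4 — all 7 distinct ✓
  L1 = 2: L2 entries (in reading order) 4, 0, 5, 2, 6, 3, 1 — all 7 distinct ✓
  L1 = 3: L2 entries (in reading order) 3, 2, 4, 1, 0, 6, 5 — all 7 distinct ✓
  L1 = 4: L2 entries (in reading order) 5, 6, 1, 0, 3, 4, 2 — all 7 distinct ✓
  L1 = 5: L2 entries (in reading order) 2, 4, 0, 3, 5, 1, 6 — all 7 distinct ✓
  L1 = 6: L2 entries (in reading order) 1, 3, 2, 6, 4, 5, 0 — all 7 distinct ✓
Every symbol of L1 meets every symbol of L2 exactly once, so all 49 pairs are distinct (49 of 49).
Conclusion: YES.

YES


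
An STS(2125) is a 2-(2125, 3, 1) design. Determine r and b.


An STS(v) is a 2-(v, 3, 1) BIBD: block size k = 3, λ = 1.
Replication: r(k − 1) = λ(v − 1) ⇒ r·2 = 2125 − 1 = 2124 ⇒ r = 1062.
Block count: b = v(v − 1)/6 = 2125·2124/6 = 4513500/6 = 752250.

r = 1062, b = 752250.


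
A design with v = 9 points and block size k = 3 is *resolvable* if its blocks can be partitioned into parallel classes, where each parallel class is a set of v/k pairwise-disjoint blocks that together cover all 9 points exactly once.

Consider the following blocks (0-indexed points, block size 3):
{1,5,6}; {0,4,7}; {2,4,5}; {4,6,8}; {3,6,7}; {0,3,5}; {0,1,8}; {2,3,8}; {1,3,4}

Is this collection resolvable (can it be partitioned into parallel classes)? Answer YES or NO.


v = 9, block size k = 3, number of blocks = 9.
For resolvability, blocks must partition into parallel classes of size v/k = 3.
Total blocks must therefore be a multiple of 3: 9 = 3·3 + 0 ⇒ divisible ✓.
Consider block {4,6,8}. The only other block(s) in the collection disjoint from it are {0,3,5} — just 1 block(s). Any parallel class containing {4,6,8} would need 2 other blocks each disjoint from it, so no parallel class of size 3 can contain {4,6,8}.
Since every block must belong to some parallel class in a resolution, the collection cannot be partitioned into parallel classes.
Resolvable? NO.

NO


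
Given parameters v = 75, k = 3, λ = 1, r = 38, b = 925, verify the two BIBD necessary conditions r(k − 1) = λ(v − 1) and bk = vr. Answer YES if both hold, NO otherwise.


Condition (i): r(k − 1) = 38·2 = 76; λ(v − 1) = 1·74 = 74. Match? NO.
Condition (ii): bk = 925·3 = 2775; vr = 75·38 = 2850. Match? NO.
Both conditions hold? NO.

NO


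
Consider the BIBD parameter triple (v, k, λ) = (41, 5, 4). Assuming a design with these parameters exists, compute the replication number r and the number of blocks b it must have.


Any 2-(v, k, λ) BIBD satisfies two necessary conditions:
  (i)  Each point sits in r blocks, and counting incidences through any fixed point gives r(k − 1) = λ(v − 1), so r = λ(v − 1)/(k − 1).
  (ii) Total incidences bk = vr, so b = vr/k.
Step 1: r = λ(v − 1)/(k − 1) = 4·(41 − 1)/(5 − 1) = 4·40/4 = 160/4 = 40.
Step 2: b = vr/k = 41·40/5 = 1640/5 = 328.
Check integrality: r = 40 ∈ Z ✓, b = 328 ∈ Z ✓.
(These identities are necessary conditions: they determine r and b for any design with these parameters, but do not by themselves prove that one exists.)

r = 40, b = 328.


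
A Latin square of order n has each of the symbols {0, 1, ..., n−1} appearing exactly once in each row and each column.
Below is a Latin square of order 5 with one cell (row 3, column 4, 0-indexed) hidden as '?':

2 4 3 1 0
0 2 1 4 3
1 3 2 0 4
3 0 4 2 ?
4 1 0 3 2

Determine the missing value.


Row 3 contains symbols [0, 2, 3, 4] — missing [1].
Column 4 contains symbols [0, 2, 3, 4] — missing [1].
The missing symbol must appear in both missing sets; intersection = [1].
Therefore the hidden value is 1.

Missing value = 1.


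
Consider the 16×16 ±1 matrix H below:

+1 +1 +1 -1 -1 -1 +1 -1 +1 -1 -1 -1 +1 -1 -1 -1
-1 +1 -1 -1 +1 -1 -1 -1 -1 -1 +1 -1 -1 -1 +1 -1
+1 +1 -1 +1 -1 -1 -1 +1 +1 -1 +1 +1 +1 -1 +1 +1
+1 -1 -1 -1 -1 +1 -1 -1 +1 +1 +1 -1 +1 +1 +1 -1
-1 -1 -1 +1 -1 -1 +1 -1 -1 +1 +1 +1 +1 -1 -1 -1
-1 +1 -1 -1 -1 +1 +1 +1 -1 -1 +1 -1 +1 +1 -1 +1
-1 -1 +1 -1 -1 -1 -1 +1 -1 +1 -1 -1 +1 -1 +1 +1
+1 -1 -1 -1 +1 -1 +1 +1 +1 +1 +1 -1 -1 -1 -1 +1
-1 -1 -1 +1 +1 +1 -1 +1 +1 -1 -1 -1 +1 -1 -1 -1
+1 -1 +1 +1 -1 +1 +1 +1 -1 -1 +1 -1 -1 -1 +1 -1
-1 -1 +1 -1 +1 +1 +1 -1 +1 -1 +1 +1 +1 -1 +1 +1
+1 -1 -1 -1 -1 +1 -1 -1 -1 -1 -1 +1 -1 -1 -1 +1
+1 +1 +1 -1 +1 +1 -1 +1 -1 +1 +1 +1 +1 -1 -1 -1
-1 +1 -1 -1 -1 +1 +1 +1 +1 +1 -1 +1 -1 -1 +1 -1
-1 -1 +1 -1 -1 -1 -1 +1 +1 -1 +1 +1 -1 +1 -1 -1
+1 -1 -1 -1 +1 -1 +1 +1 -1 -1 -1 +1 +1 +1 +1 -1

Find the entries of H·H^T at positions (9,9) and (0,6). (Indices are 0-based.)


Row 0 of H: [1, 1, 1, -1, -1, -1, 1, -1, 1, -1, -1, -1, 1, -1, -1, -1].
Row 6 of H: [-1, -1, 1, -1, -1, -1, -1, 1, -1, 1, -1, -1, 1, -1, 1, 1].
Row 9 of H: [1, -1, 1, 1, -1, 1, 1, 1, -1, -1, 1, -1, -1, -1, 1, -1].
(H·H^T)[9][9] = Σ_j H[9][j]·H[9][j] = (1)² + (-1)² + (1)² + (1)² + (-1)² + (1)² + (1)² + (1)² + (-1)² + (-1)² + (1)² + (-1)² + (-1)² + (-1)² + (1)² + (-1)² = 1 + 1 + 1 + 1 + 1 + 1 + 1 + 1 + 1 + 1 + 1 + 1 + 1 + 1 + 1 + 1 = 16.
(H·H^T)[0][6] = Σ_j H[0][j]·H[6][j] = (1)·(-1) + (1)·(-1) + (1)·(1) + (-1)·(-1) + (-1)·(-1) + (-1)·(-1) + (1)·(-1) + (-1)·(1) + (1)·(-1) + (-1)·(1) + (-1)·(-1) + (-1)·(-1) + (1)·(1) + (-1)·(-1) + (-1)·(1) + (-1)·(1) = -1 + -1 + 1 + 1 + 1 + 1 + -1 + -1 + -1 + -1 + 1 + 1 + 1 + 1 + -1 + -1 = 0.
So rows 0 and 6 are orthogonal; the diagonal entry equals n = 16.

(9,9) entry = 16; (0,6) entry = 0.


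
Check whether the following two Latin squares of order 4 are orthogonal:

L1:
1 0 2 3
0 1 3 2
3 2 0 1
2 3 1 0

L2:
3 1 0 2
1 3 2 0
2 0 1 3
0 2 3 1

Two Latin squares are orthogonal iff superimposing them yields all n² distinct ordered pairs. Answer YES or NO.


Form the n² = 16 superimposed pairs (L1[i][j], L2[i][j]), row by row (rows and columns indexed from 0):
row 0: (1,3) (0,1) (2,0) (3,2)
row 1: (0,1) (1,3) (3,2) (2,0)
row 2: (3,2) (2,0) (0,1) (1,3)
row 3: (2,0) (3,2) (1,3) (0,1)
Orthogonality requires all 16 pairs distinct.
But the pair (0,1) repeats: cell (0,1) has L1 = 0, L2 = 1, and cell (1,0) has L1 = 0, L2 = 1.
A repeated pair means some other pair never occurs (only 4 distinct pairs out of 16), so the squares are not orthogonal.
Conclusion: NO.

NO


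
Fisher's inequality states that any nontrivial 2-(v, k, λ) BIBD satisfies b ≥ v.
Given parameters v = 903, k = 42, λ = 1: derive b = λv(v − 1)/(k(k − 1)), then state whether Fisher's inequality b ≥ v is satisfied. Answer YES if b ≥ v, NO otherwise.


r = λ(v − 1)/(k − 1) = 1·902/41 = 22.
b = vr/k = 903·22/42 = 473.
Fisher's inequality: b ≥ v ⇔ 473 ≥ 903? NO.

NO


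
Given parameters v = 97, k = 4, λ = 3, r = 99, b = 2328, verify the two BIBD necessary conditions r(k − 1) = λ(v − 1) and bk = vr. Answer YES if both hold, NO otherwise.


Condition (i): r(k − 1) = 99·3 = 297; λ(v − 1) = 3·96 = 288. Match? NO.
Condition (ii): bk = 2328·4 = 9312; vr = 97·99 = 9603. Match? NO.
Both conditions hold? NO.

NO


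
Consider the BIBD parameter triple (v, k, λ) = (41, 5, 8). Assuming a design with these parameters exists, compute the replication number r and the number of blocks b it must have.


Any 2-(v, k, λ) BIBD satisfies two necessary conditions:
  (i)  Each point sits in r blocks, and counting incidences through any fixed point gives r(k − 1) = λ(v − 1), so r = λ(v − 1)/(k − 1).
  (ii) Total incidences bk = vr, so b = vr/k.
Step 1: r = λ(v − 1)/(k − 1) = 8·(41 − 1)/(5 − 1) = 8·40/4 = 320/4 = 80.
Step 2: b = vr/k = 41·80/5 = 3280/5 = 656.
Check integrality: r = 80 ∈ Z ✓, b = 656 ∈ Z ✓.
(These identities are necessary conditions: they determine r and b for any design with these parameters, but do not by themselves prove that one exists.)

r = 80, b = 656.


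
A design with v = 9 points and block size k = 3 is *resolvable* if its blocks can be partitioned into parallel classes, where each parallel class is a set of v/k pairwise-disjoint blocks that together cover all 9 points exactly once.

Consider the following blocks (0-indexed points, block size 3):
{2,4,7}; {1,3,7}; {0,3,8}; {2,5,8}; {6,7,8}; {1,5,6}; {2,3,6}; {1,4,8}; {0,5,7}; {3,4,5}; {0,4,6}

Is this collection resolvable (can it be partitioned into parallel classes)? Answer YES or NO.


v = 9, block size k = 3, number of blocks = 11.
For resolvability, blocks must partition into parallel classes of size v/k = 3.
Total blocks must therefore be a multiple of 3: 11 = 3·3 + 2 ⇒ not divisible ✗.
Resolvable? NO.

NO


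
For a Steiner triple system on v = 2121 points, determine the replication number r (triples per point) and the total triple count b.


An STS(v) is a 2-(v, 3, 1) BIBD: block size k = 3, λ = 1.
Replication: r(k − 1) = λ(v − 1) ⇒ r·2 = 2121 − 1 = 2120 ⇒ r = 1060.
Block count: bk = vr ⇒ b·3 = 2121·1060 = 2248260 ⇒ b = 749420.
(Check via b = v(v − 1)/6 = 2121·2120/6 = 4496520/6 = 749420.)

r = 1060, b = 749420.


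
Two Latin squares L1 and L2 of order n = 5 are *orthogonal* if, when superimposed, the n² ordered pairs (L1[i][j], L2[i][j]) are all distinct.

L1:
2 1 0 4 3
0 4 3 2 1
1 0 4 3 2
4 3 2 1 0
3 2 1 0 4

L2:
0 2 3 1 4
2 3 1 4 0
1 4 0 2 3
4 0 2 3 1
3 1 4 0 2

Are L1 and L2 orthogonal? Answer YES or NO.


Form the n² = 25 superimposed pairs (L1[i][j], L2[i][j]), row by row (rows and columns indexed from 0):
row 0: (2,0) (1,2) (0,3) (4,1) (3,4)
row 1: (0,2) (4,3) (3,1) (2,4) (1,0)
row 2: (1,1) (0,4) (4,0) (3,2) (2,3)
row 3: (4,4) (3,0) (2,2) (1,3) (0,1)
row 4: (3,3) (2,1) (1,4) (0,0) (4,2)
Orthogonality requires all 25 pairs distinct.
Check by first coordinate: for each symbol s of L1, list the L2 entries in the n cells where L1 = s; they must all differ.
  L1 = 0: L2 entries (in reading order) 3, 2, 4, 1, 0 — all 5 distinct ✓
  L1 = 1: L2 entries (in reading order) 2, 0, 1, 3, 4 — all 5 distinct ✓
  L1 = 2: L2 entries (in reading order) 0, 4, 3, 2, 1 — all 5 distinct ✓
  L1 = 3: L2 entries (in reading order) 4, 1, 2, 0, 3 — all 5 distinct ✓
  L1 = 4: L2 entries (in reading order) 1, 3, 0, 4, 2 — all 5 distinct ✓
Every symbol of L1 meets every symbol of L2 exactly once, so all 25 pairs are distinct (25 of 25).
Conclusion: YES.

YES


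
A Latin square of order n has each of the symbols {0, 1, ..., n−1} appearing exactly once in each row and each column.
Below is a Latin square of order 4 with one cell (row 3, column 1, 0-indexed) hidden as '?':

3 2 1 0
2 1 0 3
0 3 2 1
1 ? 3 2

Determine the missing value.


Row 3 contains symbols [1, 2, 3] — missing [0].
Column 1 contains symbols [1, 2, 3] — missing [0].
The missing symbol must appear in both missing sets; intersection = [0].
Therefore the hidden value is 0.

Missing value = 0.


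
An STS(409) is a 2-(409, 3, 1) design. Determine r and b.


An STS(v) is a 2-(v, 3, 1) BIBD: block size k = 3, λ = 1.
Replication: r(k − 1) = λ(v − 1) ⇒ r·2 = 409 − 1 = 408 ⇒ r = 204.
Block count: b = v(v − 1)/6 = 409·408/6 = 166872/6 = 27812.

r = 204, b = 27812.


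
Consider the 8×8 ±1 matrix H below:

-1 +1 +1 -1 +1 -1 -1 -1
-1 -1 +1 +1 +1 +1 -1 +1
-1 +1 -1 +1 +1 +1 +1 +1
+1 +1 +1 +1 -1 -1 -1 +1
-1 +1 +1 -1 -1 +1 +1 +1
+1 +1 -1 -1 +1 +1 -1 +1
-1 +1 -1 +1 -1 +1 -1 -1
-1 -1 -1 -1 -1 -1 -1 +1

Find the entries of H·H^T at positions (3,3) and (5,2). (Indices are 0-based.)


Row 2 of H: [-1, 1, -1, 1, 1, 1, 1, 1].
Row 3 of H: [1, 1, 1, 1, -1, -1, -1, 1].
Row 5 of H: [1, 1, -1, -1, 1, 1, -1, 1].
(H·H^T)[3][3] = Σ_j H[3][j]·H[3][j] = (1)² + (1)² + (1)² + (1)² + (-1)² + (-1)² + (-1)² + (1)² = 1 + 1 + 1 + 1 + 1 + 1 + 1 + 1 = 8.
(H·H^T)[5][2] = Σ_j H[5][j]·H[2][j] = (1)·(-1) + (1)·(1) + (-1)·(-1) + (-1)·(1) + (1)·(1) + (1)·(1) + (-1)·(1) + (1)·(1) = -1 + 1 + 1 + -1 + 1 + 1 + -1 + 1 = 2.
Rows 5 and 2 are not orthogonal (dot product = 2 ≠ 0), so H is not a Hadamard matrix.

(3,3) entry = 8; (5,2) entry = 2.


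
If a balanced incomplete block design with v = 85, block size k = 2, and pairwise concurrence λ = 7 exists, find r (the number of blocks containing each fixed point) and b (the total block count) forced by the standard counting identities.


Any 2-(v, k, λ) BIBD satisfies two necessary conditions:
  (i)  Each point sits in r blocks, and counting incidences through any fixed point gives r(k − 1) = λ(v − 1), so r = λ(v − 1)/(k − 1).
  (ii) Total incidences bk = vr, so b = vr/k.
Step 1: r = λ(v − 1)/(k − 1) = 7·(85 − 1)/(2 − 1) = 7·84/1 = 588/1 = 588.
Step 2: b = vr/k = 85·588/2 = 49980/2 = 24990.
Check integrality: r = 588 ∈ Z ✓, b = 24990 ∈ Z ✓.
(These identities are necessary conditions: they determine r and b for any design with these parameters, but do not by themselves prove that one exists.)

r = 588, b = 24990.


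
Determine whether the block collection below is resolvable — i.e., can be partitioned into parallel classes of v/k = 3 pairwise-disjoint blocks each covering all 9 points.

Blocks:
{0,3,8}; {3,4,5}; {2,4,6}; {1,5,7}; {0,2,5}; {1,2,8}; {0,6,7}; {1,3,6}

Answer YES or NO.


v = 9, block size k = 3, number of blocks = 8.
For resolvability, blocks must partition into parallel classes of size v/k = 3.
Total blocks must therefore be a multiple of 3: 8 = 3·2 + 2 ⇒ not divisible ✗.
Resolvable? NO.

NO


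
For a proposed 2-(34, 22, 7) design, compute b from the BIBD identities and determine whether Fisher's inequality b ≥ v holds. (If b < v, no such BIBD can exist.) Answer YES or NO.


r = λ(v − 1)/(k − 1) = 7·33/21 = 11.
b = vr/k = 34·11/22 = 17.
Fisher's inequality: b ≥ v ⇔ 17 ≥ 34? NO.

NO


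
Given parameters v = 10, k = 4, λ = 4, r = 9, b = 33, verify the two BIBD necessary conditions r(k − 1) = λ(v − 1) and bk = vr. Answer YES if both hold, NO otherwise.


Condition (i): r(k − 1) = 9·3 = 27; λ(v − 1) = 4·9 = 36. Match? NO.
Condition (ii): bk = 33·4 = 132; vr = 10·9 = 90. Match? NO.
Both conditions hold? NO.

NO


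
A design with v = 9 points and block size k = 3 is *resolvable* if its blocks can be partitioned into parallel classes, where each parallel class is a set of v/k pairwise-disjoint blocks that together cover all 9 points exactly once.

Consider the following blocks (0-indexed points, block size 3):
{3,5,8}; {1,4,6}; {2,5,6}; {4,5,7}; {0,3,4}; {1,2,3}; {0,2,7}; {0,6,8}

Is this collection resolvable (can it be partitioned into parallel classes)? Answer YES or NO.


v = 9, block size k = 3, number of blocks = 8.
For resolvability, blocks must partition into parallel classes of size v/k = 3.
Total blocks must therefore be a multiple of 3: 8 = 3·2 + 2 ⇒ not divisible ✗.
Resolvable? NO.

NO


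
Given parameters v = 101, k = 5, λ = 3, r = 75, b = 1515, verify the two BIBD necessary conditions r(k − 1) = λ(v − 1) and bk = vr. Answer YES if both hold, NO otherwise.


Condition (i): r(k − 1) = 75·4 = 300; λ(v − 1) = 3·100 = 300. Match? YES.
Condition (ii): bk = 1515·5 = 7575; vr = 101·75 = 7575. Match? YES.
Both conditions hold? YES.

YES


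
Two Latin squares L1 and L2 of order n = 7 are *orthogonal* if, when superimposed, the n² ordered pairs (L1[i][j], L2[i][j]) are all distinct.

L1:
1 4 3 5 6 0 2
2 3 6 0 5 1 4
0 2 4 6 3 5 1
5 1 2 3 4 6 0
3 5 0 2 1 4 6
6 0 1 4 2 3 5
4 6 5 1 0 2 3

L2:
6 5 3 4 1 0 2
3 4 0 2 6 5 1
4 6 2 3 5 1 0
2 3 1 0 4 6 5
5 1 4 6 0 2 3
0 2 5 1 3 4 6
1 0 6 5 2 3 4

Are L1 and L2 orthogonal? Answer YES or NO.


Form the n² = 49 superimposed pairs (L1[i][j], L2[i][j]), row by row (rows and columns indexed from 0):
row 0: (1,6) (4,5) (3,3) (5,4) (6,1) (0,0) (2,2)
row 1: (2,3) (3,4) (6,0) (0,2) (5,6) (1,5) (4,1)
row 2: (0,4) (2,6) (4,2) (6,3) (3,5) (5,1) (1,0)
row 3: (5,2) (1,3) (2,1) (3,0) (4,4) (6,6) (0,5)
row 4: (3,5) (5,1) (0,4) (2,6) (1,0) (4,2) (6,3)
row 5: (6,0) (0,2) (1,5) (4,1) (2,3) (3,4) (5,6)
row 6: (4,1) (6,0) (5,6) (1,5) (0,2) (2,3) (3,4)
Orthogonality requires all 49 pairs distinct.
But the pair (3,5) repeats: cell (2,4) has L1 = 3, L2 = 5, and cell (4,0) has L1 = 3, L2 = 5.
A repeated pair means some other pair never occurs (only 28 distinct pairs out of 49), so the squares are not orthogonal.
Conclusion: NO.

NO


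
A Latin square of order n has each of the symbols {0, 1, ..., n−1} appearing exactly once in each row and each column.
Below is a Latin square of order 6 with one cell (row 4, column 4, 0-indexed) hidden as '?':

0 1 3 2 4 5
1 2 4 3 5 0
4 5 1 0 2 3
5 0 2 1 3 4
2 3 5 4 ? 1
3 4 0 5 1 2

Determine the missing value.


Row 4 contains symbols [1, 2, 3, 4, 5] — missing [0].
Column 4 contains symbols [1, 2, 3, 4, 5] — missing [0].
The missing symbol must appear in both missing sets; intersection = [0].
Therefore the hidden value is 0.

Missing value = 0.


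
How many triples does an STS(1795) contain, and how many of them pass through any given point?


An STS(v) is a 2-(v, 3, 1) BIBD: block size k = 3, λ = 1.
Replication: r(k − 1) = λ(v − 1) ⇒ r·2 = 1795 − 1 = 1794 ⇒ r = 897.
Block count: b = v(v − 1)/6 = 1795·1794/6 = 3220230/6 = 536705.
(Check via bk = vr: 536705·3 = 1610115 = 1795·897 = 1610115 ✓.)

r = 897, b = 536705.


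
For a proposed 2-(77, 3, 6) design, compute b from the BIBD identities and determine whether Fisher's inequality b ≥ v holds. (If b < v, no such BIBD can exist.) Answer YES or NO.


b = λv(v − 1)/(k(k − 1)) = 6·77·76/(3·2) = 35112/6 = 5852.
Compare with v = 77: b ≥ v, so Fisher's inequality holds.

YES


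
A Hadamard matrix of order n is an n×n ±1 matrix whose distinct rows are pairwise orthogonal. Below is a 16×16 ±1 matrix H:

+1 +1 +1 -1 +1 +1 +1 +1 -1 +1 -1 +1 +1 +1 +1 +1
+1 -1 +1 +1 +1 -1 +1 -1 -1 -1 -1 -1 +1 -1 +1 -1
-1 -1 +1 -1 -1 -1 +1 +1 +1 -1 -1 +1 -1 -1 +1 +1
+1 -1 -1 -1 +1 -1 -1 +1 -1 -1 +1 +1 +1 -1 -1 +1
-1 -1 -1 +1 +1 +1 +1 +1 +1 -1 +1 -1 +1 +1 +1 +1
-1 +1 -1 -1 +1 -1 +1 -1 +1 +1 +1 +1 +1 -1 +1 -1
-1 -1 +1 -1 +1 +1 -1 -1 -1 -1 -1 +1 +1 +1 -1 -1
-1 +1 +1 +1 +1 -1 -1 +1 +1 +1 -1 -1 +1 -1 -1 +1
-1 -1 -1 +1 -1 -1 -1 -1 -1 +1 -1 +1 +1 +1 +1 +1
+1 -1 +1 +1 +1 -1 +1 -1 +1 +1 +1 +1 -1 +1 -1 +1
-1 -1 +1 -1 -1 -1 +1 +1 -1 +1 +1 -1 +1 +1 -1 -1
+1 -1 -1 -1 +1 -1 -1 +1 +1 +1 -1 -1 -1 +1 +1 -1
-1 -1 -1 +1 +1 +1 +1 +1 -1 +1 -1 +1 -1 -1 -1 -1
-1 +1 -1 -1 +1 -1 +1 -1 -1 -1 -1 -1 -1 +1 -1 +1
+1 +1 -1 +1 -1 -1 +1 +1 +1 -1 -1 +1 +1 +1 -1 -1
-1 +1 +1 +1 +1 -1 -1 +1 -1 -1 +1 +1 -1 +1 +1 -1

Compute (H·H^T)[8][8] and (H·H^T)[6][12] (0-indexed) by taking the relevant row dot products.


Row 6 of H: [-1, -1, 1, -1, 1, 1, -1, -1, -1, -1, -1, 1, 1, 1, -1, -1].
Row 8 of H: [-1, -1, -1, 1, -1, -1, -1, -1, -1, 1, -1, 1, 1, 1, 1, 1].
Row 12 of H: [-1, -1, -1, 1, 1, 1, 1, 1, -1, 1, -1, 1, -1, -1, -1, -1].
(H·H^T)[8][8] = Σ_j H[8][j]·H[8][j] = (-1)² + (-1)² + (-1)² + (1)² + (-1)² + (-1)² + (-1)² + (-1)² + (-1)² + (1)² + (-1)² + (1)² + (1)² + (1)² + (1)² + (1)² = 1 + 1 + 1 + 1 + 1 + 1 + 1 + 1 + 1 + 1 + 1 + 1 + 1 + 1 + 1 + 1 = 16.
(H·H^T)[6][12] = Σ_j H[6][j]·H[12][j] = (-1)·(-1) + (-1)·(-1) + (1)·(-1) + (-1)·(1) + (1)·(1) + (1)·(1) + (-1)·(1) + (-1)·(1) + (-1)·(-1) + (-1)·(1) + (-1)·(-1) + (1)·(1) + (1)·(-1) + (1)·(-1) + (-1)·(-1) + (-1)·(-1) = 1 + 1 + -1 + -1 + 1 + 1 + -1 + -1 + 1 + -1 + 1 + 1 + -1 + -1 + 1 + 1 = 2.
Rows 6 and 12 are not orthogonal (dot product = 2 ≠ 0), so H is not a Hadamard matrix.

(8,8) entry = 16; (6,12) entry = 2.


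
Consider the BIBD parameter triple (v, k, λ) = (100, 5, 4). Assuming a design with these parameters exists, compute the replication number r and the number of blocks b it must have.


Any 2-(v, k, λ) BIBD satisfies two necessary conditions:
  (i)  Each point sits in r blocks, and counting incidences through any fixed point gives r(k − 1) = λ(v − 1), so r = λ(v − 1)/(k − 1).
  (ii) Total incidences bk = vr, so b = vr/k.
Step 1: r = λ(v − 1)/(k − 1) = 4·(100 − 1)/(5 − 1) = 4·99/4 = 396/4 = 99.
Step 2: b = vr/k = 100·99/5 = 9900/5 = 1980.
Check integrality: r = 99 ∈ Z ✓, b = 1980 ∈ Z ✓.
(These identities are necessary conditions: they determine r and b for any design with these parameters, but do not by themselves prove that one exists.)

r = 99, b = 1980.
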